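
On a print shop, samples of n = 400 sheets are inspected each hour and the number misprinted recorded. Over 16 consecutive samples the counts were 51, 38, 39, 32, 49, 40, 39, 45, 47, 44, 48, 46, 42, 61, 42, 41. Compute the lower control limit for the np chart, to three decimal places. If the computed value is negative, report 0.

25.227

p̄ = Σdᵢ / (k·n) = 704 / (16 × 400) = 0.11000
LCL = np̄ − 3·√(np̄(1−p̄)) = 44.0000 − 3 × 6.2578 = 25.2266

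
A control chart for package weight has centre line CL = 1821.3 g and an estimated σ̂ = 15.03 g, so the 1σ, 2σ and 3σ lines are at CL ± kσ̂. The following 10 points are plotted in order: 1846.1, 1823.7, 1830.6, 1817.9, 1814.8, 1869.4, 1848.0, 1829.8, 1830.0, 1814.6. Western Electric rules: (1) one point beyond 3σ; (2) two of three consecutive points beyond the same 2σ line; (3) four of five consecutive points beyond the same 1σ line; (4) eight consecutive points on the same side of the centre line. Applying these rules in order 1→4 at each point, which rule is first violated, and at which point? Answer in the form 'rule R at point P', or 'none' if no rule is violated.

rule 1 at point 6

Zone of each point (C = within 1σ̂, B = 1σ̂–2σ̂, A = 2σ̂–3σ̂, * = beyond 3σ̂; sign = side of CL): 1:+B, 2:+C, 3:+C, 4:-C, 5:-C, 6:+*, 7:+B, 8:+C, 9:+C, 10:-C
Rule 1 (one point beyond the 3σ limits) is satisfied at point 6.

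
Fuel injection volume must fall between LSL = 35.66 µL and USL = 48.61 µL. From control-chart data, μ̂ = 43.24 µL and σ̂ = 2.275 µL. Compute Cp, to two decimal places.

Cp = (USL − LSL) / (6σ̂) = (48.61 − 35.66) / (6 × 2.275) = 12.9500 / 13.6500 = 0.9487

0.95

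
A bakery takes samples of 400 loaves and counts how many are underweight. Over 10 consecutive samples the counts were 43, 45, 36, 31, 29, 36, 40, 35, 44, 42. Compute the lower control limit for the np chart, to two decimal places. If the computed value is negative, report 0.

20.49

p̄ = Σdᵢ / (k·n) = 381 / (10 × 400) = 0.09525
LCL = np̄ − 3·√(np̄(1−p̄)) = 38.1000 − 3 × 5.8712 = 20.4864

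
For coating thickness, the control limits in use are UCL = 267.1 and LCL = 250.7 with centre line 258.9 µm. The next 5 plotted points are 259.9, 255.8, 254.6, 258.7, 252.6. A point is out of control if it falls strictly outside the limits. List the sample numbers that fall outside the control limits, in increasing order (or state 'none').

All 5 points lie within [250.7, 267.1].

none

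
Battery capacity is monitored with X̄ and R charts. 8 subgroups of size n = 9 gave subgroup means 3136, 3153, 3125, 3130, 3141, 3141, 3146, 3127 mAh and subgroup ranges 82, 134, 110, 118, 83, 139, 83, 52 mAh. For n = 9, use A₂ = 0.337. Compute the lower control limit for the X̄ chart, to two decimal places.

3103.63

X̄̄ = (3136 + 3153 + 3125 + 3130 + 3141 + 3141 + 3146 + 3127) / 8 = 25099.0000 / 8 = 3137.3750
R̄ = (82 + 134 + 110 + 118 + 83 + 139 + 83 + 52) / 8 = 801.0000 / 8 = 100.1250
LCL = X̄̄ − A₂·R̄ = 3137.3750 − 0.337 × 100.1250 = 3103.6329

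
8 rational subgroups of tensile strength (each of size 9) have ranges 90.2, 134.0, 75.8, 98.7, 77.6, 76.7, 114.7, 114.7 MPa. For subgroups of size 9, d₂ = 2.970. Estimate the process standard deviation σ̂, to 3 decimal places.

R̄ = (90.2 + 134.0 + 75.8 + 98.7 + 77.6 + 76.7 + 114.7 + 114.7) / 8 = 97.8000
σ̂ = R̄ / d₂ = 97.8000 / 2.970 = 32.9293

32.929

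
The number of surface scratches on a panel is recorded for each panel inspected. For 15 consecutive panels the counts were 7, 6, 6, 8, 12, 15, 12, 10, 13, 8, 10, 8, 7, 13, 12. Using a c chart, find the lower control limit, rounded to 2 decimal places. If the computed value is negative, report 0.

c̄ = (7 + 6 + 6 + 8 + 12 + 15 + 12 + 10 + 13 + 8 + 10 + 8 + 7 + 13 + 12) / 15 = 147 / 15 = 9.8000
LCL = c̄ − 3√c̄ = 9.8000 − 3 × 3.1305 = 0.4085

0.41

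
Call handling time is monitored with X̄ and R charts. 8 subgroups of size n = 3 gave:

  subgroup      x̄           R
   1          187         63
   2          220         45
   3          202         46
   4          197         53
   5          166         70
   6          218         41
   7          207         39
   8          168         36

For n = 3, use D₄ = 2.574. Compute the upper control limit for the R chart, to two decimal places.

126.45

R̄ = (63 + 45 + 46 + 53 + 70 + 41 + 39 + 36) / 8 = 393.0000 / 8 = 49.1250
UCL_R = D₄·R̄ = 2.574 × 49.1250 = 126.4477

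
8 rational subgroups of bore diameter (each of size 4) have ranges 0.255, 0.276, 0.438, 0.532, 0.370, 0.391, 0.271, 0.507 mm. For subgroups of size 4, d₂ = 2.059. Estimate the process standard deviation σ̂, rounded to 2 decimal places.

R̄ = (0.255 + 0.276 + 0.438 + 0.532 + 0.370 + 0.391 + 0.271 + 0.507) / 8 = 0.3800
σ̂ = R̄ / d₂ = 0.3800 / 2.059 = 0.1846

0.18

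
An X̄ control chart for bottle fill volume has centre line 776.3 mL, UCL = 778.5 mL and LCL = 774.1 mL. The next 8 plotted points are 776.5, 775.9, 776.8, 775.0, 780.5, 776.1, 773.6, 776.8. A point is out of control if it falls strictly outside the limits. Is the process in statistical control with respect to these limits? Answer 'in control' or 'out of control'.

out of control

Compare each point to [774.1, 778.5]: sample 5 = 780.5 > UCL; sample 7 = 773.6 < LCL.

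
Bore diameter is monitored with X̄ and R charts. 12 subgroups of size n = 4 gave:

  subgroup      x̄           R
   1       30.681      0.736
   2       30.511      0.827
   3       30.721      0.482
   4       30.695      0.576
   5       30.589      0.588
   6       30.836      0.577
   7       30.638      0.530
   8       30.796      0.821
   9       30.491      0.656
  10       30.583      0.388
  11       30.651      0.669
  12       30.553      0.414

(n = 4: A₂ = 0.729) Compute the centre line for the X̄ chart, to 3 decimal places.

30.645

X̄̄ = (30.681 + 30.511 + 30.721 + 30.695 + 30.589 + 30.836 + 30.638 + 30.796 + 30.491 + 30.583 + 30.651 + 30.553) / 12 = 367.7450 / 12 = 30.6454
CL = X̄̄ = 30.6454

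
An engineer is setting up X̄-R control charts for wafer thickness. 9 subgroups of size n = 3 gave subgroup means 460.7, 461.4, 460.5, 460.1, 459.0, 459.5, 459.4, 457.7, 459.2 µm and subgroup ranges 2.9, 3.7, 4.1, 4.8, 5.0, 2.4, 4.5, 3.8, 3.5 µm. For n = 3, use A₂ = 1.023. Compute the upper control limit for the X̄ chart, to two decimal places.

463.67

X̄̄ = (460.7 + 461.4 + 460.5 + 460.1 + 459.0 + 459.5 + 459.4 + 457.7 + 459.2) / 9 = 4137.5000 / 9 = 459.7222
R̄ = (2.9 + 3.7 + 4.1 + 4.8 + 5.0 + 2.4 + 4.5 + 3.8 + 3.5) / 9 = 34.7000 / 9 = 3.8556
UCL = X̄̄ + A₂·R̄ = 459.7222 + 1.023 × 3.8556 = 463.6665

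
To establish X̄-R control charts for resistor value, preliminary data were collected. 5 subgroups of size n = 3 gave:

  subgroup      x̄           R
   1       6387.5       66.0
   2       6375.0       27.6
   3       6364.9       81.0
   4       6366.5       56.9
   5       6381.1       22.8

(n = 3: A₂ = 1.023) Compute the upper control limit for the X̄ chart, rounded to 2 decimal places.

X̄̄ = (6387.5 + 6375.0 + 6364.9 + 6366.5 + 6381.1) / 5 = 31875.0000 / 5 = 6375.0000
R̄ = (66.0 + 27.6 + 81.0 + 56.9 + 22.8) / 5 = 254.3000 / 5 = 50.8600
UCL = X̄̄ + A₂·R̄ = 6375.0000 + 1.023 × 50.8600 = 6427.0298

6427.03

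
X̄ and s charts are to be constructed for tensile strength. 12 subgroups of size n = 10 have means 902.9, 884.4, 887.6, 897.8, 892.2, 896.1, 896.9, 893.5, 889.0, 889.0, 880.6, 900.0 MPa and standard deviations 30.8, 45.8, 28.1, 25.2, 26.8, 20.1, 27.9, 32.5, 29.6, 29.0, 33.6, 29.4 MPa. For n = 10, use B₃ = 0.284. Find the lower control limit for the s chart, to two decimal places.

8.49

s̄ = (30.8 + 45.8 + 28.1 + 25.2 + 26.8 + 20.1 + 27.9 + 32.5 + 29.6 + 29.0 + 33.6 + 29.4) / 12 = 29.9000
LCL_s = B₃·s̄ = 0.284 × 29.9000 = 8.4916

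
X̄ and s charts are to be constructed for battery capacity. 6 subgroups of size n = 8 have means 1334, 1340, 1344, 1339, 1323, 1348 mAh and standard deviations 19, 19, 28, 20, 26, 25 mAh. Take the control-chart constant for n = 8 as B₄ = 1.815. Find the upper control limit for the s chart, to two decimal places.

41.44

s̄ = (19 + 19 + 28 + 20 + 26 + 25) / 6 = 22.8333
UCL_s = B₄·s̄ = 1.815 × 22.8333 = 41.4425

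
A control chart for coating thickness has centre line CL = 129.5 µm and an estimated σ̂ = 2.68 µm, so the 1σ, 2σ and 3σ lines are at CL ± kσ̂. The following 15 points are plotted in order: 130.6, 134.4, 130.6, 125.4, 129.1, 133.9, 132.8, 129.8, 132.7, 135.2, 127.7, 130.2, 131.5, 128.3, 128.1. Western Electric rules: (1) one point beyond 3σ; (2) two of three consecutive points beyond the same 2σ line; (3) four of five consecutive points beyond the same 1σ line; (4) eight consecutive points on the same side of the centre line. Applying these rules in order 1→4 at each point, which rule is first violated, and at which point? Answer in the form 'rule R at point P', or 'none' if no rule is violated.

rule 3 at point 10

Zone of each point (C = within 1σ̂, B = 1σ̂–2σ̂, A = 2σ̂–3σ̂, * = beyond 3σ̂; sign = side of CL): 1:+C, 2:+B, 3:+C, 4:-B, 5:-C, 6:+B, 7:+B, 8:+C, 9:+B, 10:+A, 11:-C, 12:+C, 13:+C, 14:-C, 15:-C
Rule 3 (four of five consecutive points beyond the same 1σ limit) is satisfied at point 10.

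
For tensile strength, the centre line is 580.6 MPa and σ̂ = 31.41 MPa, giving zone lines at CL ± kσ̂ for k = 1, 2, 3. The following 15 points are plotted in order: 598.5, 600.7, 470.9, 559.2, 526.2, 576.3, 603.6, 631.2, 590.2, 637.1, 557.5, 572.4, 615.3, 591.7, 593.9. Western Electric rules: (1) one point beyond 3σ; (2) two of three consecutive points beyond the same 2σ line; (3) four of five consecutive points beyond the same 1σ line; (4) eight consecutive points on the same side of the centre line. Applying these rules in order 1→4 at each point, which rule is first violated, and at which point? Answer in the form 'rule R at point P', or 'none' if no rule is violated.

Zone of each point (C = within 1σ̂, B = 1σ̂–2σ̂, A = 2σ̂–3σ̂, * = beyond 3σ̂; sign = side of CL): 1:+C, 2:+C, 3:-*, 4:-C, 5:-B, 6:-C, 7:+C, 8:+B, 9:+C, 10:+B, 11:-C, 12:-C, 13:+B, 14:+C, 15:+C
Rule 1 (one point beyond the 3σ limits) is satisfied at point 3.

rule 1 at point 3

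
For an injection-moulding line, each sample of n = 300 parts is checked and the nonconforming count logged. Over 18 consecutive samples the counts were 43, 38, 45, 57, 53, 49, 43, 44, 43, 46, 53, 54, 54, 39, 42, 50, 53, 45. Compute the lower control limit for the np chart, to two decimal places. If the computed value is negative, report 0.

28.35

p̄ = Σdᵢ / (k·n) = 851 / (18 × 300) = 0.15759
LCL = np̄ − 3·√(np̄(1−p̄)) = 47.2778 − 3 × 6.3109 = 28.3452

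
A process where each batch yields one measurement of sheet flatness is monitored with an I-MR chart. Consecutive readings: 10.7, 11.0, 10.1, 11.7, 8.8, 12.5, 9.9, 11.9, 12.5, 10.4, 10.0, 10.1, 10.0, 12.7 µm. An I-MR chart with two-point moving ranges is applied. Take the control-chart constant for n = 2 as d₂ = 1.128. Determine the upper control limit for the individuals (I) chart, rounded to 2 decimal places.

14.97

X̄ = (10.7 + 11.0 + 10.1 + 11.7 + 8.8 + 12.5 + 9.9 + 11.9 + 12.5 + 10.4 + 10.0 + 10.1 + 10.0 + 12.7) / 14 = 10.8786
Moving ranges: 0.3, 0.9, 1.6, 2.9, 3.7, 2.6, 2.0, 0.6, 2.1, 0.4, 0.1, 0.1, 2.7; M̄R̄ = 20.0000 / 13 = 1.5385
UCL = X̄ + 3·M̄R̄/d₂ = 10.8786 + 3 × 1.5385 / 1.128 = 14.9702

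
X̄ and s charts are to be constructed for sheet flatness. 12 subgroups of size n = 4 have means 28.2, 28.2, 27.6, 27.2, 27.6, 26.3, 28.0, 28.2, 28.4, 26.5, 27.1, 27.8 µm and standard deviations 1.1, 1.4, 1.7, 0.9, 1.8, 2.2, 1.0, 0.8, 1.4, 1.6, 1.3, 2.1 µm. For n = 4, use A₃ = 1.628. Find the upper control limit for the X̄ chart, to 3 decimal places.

X̄̄ = (28.2 + 28.2 + 27.6 + 27.2 + 27.6 + 26.3 + 28.0 + 28.2 + 28.4 + 26.5 + 27.1 + 27.8) / 12 = 27.5917
s̄ = (1.1 + 1.4 + 1.7 + 0.9 + 1.8 + 2.2 + 1.0 + 0.8 + 1.4 + 1.6 + 1.3 + 2.1) / 12 = 1.4417
UCL = X̄̄ + A₃·s̄ = 27.5917 + 1.628 × 1.4417 = 29.9387

29.939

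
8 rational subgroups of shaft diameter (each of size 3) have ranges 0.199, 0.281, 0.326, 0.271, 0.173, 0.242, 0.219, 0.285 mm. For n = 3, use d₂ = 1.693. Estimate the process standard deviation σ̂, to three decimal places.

R̄ = (0.199 + 0.281 + 0.326 + 0.271 + 0.173 + 0.242 + 0.219 + 0.285) / 8 = 0.2495
σ̂ = R̄ / d₂ = 0.2495 / 1.693 = 0.1474

0.147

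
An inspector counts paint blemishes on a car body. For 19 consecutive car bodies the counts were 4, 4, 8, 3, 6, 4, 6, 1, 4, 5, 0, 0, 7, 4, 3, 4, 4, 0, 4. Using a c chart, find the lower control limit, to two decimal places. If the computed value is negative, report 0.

c̄ = (4 + 4 + 8 + 3 + 6 + 4 + 6 + 1 + 4 + 5 + 0 + 0 + 7 + 4 + 3 + 4 + 4 + 0 + 4) / 19 = 71 / 19 = 3.7368
LCL = c̄ − 3√c̄ = 3.7368 − 3 × 1.9331 = -2.0624 → 0 (cannot be negative)

0.00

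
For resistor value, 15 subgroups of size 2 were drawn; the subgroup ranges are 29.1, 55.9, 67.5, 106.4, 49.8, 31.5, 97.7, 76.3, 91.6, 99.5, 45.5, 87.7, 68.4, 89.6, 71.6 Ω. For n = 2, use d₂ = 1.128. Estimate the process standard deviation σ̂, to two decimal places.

R̄ = (29.1 + 55.9 + 67.5 + 106.4 + 49.8 + 31.5 + 97.7 + 76.3 + 91.6 + 99.5 + 45.5 + 87.7 + 68.4 + 89.6 + 71.6) / 15 = 71.2067
σ̂ = R̄ / d₂ = 71.2067 / 1.128 = 63.1265

63.13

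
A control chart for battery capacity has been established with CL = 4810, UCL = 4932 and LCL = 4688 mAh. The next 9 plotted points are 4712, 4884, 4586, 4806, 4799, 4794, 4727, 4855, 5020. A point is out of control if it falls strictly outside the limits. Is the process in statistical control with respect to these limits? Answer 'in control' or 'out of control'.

out of control

Compare each point to [4688, 4932]: sample 3 = 4586 < LCL; sample 9 = 5020 > UCL.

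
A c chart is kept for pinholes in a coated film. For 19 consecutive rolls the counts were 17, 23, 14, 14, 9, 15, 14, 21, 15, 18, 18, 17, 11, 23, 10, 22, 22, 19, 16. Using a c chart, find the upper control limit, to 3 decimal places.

29.010

c̄ = (17 + 23 + 14 + 14 + 9 + 15 + 14 + 21 + 15 + 18 + 18 + 17 + 11 + 23 + 10 + 22 + 22 + 19 + 16) / 19 = 318 / 19 = 16.7368
UCL = c̄ + 3√c̄ = 16.7368 + 3 × √16.7368 = 16.7368 + 3 × 4.0911 = 29.0100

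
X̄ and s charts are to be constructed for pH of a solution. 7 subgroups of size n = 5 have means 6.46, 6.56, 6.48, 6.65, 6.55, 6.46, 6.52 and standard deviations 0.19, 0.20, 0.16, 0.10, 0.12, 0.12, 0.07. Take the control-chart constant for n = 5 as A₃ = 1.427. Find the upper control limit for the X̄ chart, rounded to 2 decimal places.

X̄̄ = (6.46 + 6.56 + 6.48 + 6.65 + 6.55 + 6.46 + 6.52) / 7 = 6.5257
s̄ = (0.19 + 0.20 + 0.16 + 0.10 + 0.12 + 0.12 + 0.07) / 7 = 0.1371
UCL = X̄̄ + A₃·s̄ = 6.5257 + 1.427 × 0.1371 = 6.7214

6.72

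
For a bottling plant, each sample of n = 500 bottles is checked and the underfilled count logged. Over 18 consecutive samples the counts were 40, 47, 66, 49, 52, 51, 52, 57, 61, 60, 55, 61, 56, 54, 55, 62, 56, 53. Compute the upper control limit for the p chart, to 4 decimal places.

0.1516

p̄ = Σdᵢ / (k·n) = 987 / (18 × 500) = 0.10967
UCL = p̄ + 3·√(p̄(1−p̄)/n) = 0.10967 + 3 × √(0.10967×0.89033/500) = 0.10967 + 3 × 0.01397 = 0.15159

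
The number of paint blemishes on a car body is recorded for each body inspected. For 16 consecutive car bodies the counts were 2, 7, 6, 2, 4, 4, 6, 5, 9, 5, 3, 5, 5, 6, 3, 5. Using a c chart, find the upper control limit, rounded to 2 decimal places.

11.39

c̄ = (2 + 7 + 6 + 2 + 4 + 4 + 6 + 5 + 9 + 5 + 3 + 5 + 5 + 6 + 3 + 5) / 16 = 77 / 16 = 4.8125
UCL = c̄ + 3√c̄ = 4.8125 + 3 × √4.8125 = 4.8125 + 3 × 2.1937 = 11.3937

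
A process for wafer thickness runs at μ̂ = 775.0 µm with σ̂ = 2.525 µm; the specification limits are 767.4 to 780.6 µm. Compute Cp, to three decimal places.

0.871

Cp = (USL − LSL) / (6σ̂) = (780.6 − 767.4) / (6 × 2.525) = 13.2000 / 15.1500 = 0.8713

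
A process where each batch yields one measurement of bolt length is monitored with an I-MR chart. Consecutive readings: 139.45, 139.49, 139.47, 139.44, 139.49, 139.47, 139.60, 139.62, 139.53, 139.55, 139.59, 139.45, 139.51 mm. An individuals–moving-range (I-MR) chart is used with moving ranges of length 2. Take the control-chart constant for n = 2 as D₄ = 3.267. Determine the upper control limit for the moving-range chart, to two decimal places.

0.18

Moving ranges: 0.04, 0.02, 0.03, 0.05, 0.02, 0.13, 0.02, 0.09, 0.02, 0.04, 0.14, 0.06; M̄R̄ = 0.6600 / 12 = 0.0550
UCL_MR = D₄·M̄R̄ = 3.267 × 0.0550 = 0.1797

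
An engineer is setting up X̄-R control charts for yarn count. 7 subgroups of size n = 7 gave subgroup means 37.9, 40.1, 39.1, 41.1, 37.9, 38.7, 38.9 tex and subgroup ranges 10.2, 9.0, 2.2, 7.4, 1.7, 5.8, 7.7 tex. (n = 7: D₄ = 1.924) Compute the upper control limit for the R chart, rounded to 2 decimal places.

R̄ = (10.2 + 9.0 + 2.2 + 7.4 + 1.7 + 5.8 + 7.7) / 7 = 44.0000 / 7 = 6.2857
UCL_R = D₄·R̄ = 1.924 × 6.2857 = 12.0937

12.09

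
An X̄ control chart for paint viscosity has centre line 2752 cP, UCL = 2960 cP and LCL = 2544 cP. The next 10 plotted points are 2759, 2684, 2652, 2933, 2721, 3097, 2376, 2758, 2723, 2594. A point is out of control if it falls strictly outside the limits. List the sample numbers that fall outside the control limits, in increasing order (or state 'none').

6, 7

Compare each point to [2544, 2960]: sample 6 = 3097 > UCL; sample 7 = 2376 < LCL.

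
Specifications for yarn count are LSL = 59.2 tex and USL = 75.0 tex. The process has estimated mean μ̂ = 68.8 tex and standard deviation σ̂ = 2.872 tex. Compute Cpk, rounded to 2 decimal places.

0.72

Cpu = (USL − μ̂) / (3σ̂) = (75.0 − 68.8) / (3 × 2.872) = 0.7196; Cpl = (μ̂ − LSL) / (3σ̂) = (68.8 − 59.2) / (3 × 2.872) = 1.1142; Cpk = min(Cpu, Cpl) = 0.7196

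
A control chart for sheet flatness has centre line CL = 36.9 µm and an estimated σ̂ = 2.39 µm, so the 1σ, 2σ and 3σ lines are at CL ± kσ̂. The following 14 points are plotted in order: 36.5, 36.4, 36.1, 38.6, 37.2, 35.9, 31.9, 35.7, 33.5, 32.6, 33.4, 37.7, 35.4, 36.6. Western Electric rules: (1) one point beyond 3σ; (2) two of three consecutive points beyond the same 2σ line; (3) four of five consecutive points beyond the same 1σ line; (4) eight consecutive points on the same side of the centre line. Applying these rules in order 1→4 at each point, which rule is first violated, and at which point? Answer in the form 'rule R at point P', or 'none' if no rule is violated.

rule 3 at point 11

Zone of each point (C = within 1σ̂, B = 1σ̂–2σ̂, A = 2σ̂–3σ̂, * = beyond 3σ̂; sign = side of CL): 1:-C, 2:-C, 3:-C, 4:+C, 5:+C, 6:-C, 7:-A, 8:-C, 9:-B, 10:-B, 11:-B, 12:+C, 13:-C, 14:-C
Rule 3 (four of five consecutive points beyond the same 1σ limit) is satisfied at point 11.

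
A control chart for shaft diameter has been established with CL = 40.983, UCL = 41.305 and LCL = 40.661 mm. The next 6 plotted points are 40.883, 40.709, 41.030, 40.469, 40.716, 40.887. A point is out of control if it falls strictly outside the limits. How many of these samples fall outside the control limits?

Compare each point to [40.661, 41.305]: sample 4 = 40.469 < LCL.

1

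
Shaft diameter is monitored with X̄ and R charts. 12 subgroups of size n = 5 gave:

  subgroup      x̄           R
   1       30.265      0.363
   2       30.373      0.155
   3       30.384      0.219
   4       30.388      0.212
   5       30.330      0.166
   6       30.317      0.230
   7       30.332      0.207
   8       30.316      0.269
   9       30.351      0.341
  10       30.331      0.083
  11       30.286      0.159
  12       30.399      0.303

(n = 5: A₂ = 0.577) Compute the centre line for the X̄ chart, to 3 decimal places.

X̄̄ = (30.265 + 30.373 + 30.384 + 30.388 + 30.330 + 30.317 + 30.332 + 30.316 + 30.351 + 30.331 + 30.286 + 30.399) / 12 = 364.0720 / 12 = 30.3393
CL = X̄̄ = 30.3393

30.339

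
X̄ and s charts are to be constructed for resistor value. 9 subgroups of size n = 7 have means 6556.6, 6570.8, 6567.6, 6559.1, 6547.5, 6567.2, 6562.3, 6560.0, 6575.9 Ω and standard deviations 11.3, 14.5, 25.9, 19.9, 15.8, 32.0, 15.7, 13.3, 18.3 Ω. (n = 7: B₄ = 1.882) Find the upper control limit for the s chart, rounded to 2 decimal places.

s̄ = (11.3 + 14.5 + 25.9 + 19.9 + 15.8 + 32.0 + 15.7 + 13.3 + 18.3) / 9 = 18.5222
UCL_s = B₄·s̄ = 1.882 × 18.5222 = 34.8588

34.86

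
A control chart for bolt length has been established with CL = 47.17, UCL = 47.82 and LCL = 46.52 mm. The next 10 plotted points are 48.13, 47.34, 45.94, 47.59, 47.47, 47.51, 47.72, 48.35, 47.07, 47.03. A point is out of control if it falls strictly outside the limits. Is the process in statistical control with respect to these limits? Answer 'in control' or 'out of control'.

Compare each point to [46.52, 47.82]: sample 1 = 48.13 > UCL; sample 3 = 45.94 < LCL; sample 8 = 48.35 > UCL.

out of control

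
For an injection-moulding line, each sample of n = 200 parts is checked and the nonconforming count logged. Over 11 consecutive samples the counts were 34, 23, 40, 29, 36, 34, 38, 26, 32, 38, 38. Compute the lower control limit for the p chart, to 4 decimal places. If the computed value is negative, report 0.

0.0881

p̄ = Σdᵢ / (k·n) = 368 / (11 × 200) = 0.16727
LCL = p̄ − 3·√(p̄(1−p̄)/n) = 0.16727 − 3 × 0.02639 = 0.08810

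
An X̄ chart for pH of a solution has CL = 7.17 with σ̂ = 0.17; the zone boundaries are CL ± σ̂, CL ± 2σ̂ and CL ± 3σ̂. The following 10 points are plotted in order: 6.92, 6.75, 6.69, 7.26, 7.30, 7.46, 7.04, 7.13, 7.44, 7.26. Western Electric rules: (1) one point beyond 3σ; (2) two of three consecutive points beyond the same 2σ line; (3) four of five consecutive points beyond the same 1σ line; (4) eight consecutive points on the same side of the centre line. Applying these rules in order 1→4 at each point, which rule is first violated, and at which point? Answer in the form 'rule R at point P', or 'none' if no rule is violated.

Zone of each point (C = within 1σ̂, B = 1σ̂–2σ̂, A = 2σ̂–3σ̂, * = beyond 3σ̂; sign = side of CL): 1:-B, 2:-A, 3:-A, 4:+C, 5:+C, 6:+B, 7:-C, 8:-C, 9:+B, 10:+C
Rule 2 (two of three consecutive points beyond the same 2σ limit) is satisfied at point 3.

rule 2 at point 3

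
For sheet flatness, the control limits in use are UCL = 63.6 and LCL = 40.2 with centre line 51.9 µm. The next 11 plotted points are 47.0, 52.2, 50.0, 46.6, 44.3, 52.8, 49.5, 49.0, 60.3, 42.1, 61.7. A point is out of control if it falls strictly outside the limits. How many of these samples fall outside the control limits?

0

All 11 points lie within [40.2, 63.6].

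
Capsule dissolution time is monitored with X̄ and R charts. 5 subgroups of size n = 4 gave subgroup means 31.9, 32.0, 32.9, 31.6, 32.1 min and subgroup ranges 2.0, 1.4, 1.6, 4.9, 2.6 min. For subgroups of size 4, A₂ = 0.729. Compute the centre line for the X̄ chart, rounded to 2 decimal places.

X̄̄ = (31.9 + 32.0 + 32.9 + 31.6 + 32.1) / 5 = 160.5000 / 5 = 32.1000
CL = X̄̄ = 32.1000

32.10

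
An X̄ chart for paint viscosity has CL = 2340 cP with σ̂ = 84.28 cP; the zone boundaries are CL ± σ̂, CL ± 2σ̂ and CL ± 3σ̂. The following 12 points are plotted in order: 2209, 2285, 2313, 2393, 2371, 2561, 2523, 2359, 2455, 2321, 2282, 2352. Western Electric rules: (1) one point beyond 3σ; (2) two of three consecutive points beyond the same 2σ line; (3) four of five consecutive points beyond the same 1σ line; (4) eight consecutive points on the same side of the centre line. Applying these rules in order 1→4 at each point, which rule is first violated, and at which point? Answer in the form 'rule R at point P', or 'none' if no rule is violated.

rule 2 at point 7

Zone of each point (C = within 1σ̂, B = 1σ̂–2σ̂, A = 2σ̂–3σ̂, * = beyond 3σ̂; sign = side of CL): 1:-B, 2:-C, 3:-C, 4:+C, 5:+C, 6:+A, 7:+A, 8:+C, 9:+B, 10:-C, 11:-C, 12:+C
Rule 2 (two of three consecutive points beyond the same 2σ limit) is satisfied at point 7.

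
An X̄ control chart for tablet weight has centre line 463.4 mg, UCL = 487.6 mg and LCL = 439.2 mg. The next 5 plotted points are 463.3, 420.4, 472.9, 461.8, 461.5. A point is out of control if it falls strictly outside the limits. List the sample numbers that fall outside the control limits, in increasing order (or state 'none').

2

Compare each point to [439.2, 487.6]: sample 2 = 420.4 < LCL.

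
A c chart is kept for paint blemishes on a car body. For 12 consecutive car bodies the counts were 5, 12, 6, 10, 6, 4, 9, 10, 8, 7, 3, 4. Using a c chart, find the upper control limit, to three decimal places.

c̄ = (5 + 12 + 6 + 10 + 6 + 4 + 9 + 10 + 8 + 7 + 3 + 4) / 12 = 84 / 12 = 7.0000
UCL = c̄ + 3√c̄ = 7.0000 + 3 × √7.0000 = 7.0000 + 3 × 2.6458 = 14.9373

14.937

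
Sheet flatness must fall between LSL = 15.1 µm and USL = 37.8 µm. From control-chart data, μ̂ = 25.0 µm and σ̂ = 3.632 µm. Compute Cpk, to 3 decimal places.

0.909

Cpu = (USL − μ̂) / (3σ̂) = (37.8 − 25.0) / (3 × 3.632) = 1.1747; Cpl = (μ̂ − LSL) / (3σ̂) = (25.0 − 15.1) / (3 × 3.632) = 0.9086; Cpk = min(Cpu, Cpl) = 0.9086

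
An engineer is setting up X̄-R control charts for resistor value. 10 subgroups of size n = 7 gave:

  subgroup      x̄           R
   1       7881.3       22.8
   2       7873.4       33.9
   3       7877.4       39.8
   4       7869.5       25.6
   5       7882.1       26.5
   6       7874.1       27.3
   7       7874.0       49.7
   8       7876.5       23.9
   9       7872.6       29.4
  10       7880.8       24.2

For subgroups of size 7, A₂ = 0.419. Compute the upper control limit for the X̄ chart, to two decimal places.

X̄̄ = (7881.3 + 7873.4 + 7877.4 + 7869.5 + 7882.1 + 7874.1 + 7874.0 + 7876.5 + 7872.6 + 7880.8) / 10 = 78761.7000 / 10 = 7876.1700
R̄ = (22.8 + 33.9 + 39.8 + 25.6 + 26.5 + 27.3 + 49.7 + 23.9 + 29.4 + 24.2) / 10 = 303.1000 / 10 = 30.3100
UCL = X̄̄ + A₂·R̄ = 7876.1700 + 0.419 × 30.3100 = 7888.8699

7888.87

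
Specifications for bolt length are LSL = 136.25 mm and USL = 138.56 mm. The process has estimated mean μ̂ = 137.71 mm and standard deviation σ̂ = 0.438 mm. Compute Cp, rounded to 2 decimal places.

0.88

Cp = (USL − LSL) / (6σ̂) = (138.56 − 136.25) / (6 × 0.438) = 2.3100 / 2.6280 = 0.8790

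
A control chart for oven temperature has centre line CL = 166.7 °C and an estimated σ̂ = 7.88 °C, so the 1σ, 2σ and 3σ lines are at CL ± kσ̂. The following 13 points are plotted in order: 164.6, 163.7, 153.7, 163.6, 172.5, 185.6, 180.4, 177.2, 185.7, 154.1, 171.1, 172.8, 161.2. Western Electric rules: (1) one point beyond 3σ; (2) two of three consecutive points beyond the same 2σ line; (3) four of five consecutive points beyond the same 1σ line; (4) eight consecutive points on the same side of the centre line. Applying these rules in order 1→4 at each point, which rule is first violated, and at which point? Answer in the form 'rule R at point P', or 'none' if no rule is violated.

rule 3 at point 9

Zone of each point (C = within 1σ̂, B = 1σ̂–2σ̂, A = 2σ̂–3σ̂, * = beyond 3σ̂; sign = side of CL): 1:-C, 2:-C, 3:-B, 4:-C, 5:+C, 6:+A, 7:+B, 8:+B, 9:+A, 10:-B, 11:+C, 12:+C, 13:-C
Rule 3 (four of five consecutive points beyond the same 1σ limit) is satisfied at point 9.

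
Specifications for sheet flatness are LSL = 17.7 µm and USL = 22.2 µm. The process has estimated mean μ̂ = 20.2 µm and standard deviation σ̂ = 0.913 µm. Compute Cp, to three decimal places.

Cp = (USL − LSL) / (6σ̂) = (22.2 − 17.7) / (6 × 0.913) = 4.5000 / 5.4780 = 0.8215

0.821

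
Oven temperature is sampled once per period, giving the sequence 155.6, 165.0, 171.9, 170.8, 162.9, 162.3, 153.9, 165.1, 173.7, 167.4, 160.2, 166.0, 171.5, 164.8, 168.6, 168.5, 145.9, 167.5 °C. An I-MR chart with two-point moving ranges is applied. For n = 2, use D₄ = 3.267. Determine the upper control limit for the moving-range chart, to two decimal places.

Moving ranges: 9.4, 6.9, 1.1, 7.9, 0.6, 8.4, 11.2, 8.6, 6.3, 7.2, 5.8, 5.5, 6.7, 3.8, 0.1, 22.6, 21.6; M̄R̄ = 133.7000 / 17 = 7.8647
UCL_MR = D₄·M̄R̄ = 3.267 × 7.8647 = 25.6940

25.69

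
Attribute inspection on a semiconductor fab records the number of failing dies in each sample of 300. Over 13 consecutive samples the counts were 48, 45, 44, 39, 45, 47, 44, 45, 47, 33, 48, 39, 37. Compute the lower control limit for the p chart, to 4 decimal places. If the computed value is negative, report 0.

0.0831

p̄ = Σdᵢ / (k·n) = 561 / (13 × 300) = 0.14385
LCL = p̄ − 3·√(p̄(1−p̄)/n) = 0.14385 − 3 × 0.02026 = 0.08306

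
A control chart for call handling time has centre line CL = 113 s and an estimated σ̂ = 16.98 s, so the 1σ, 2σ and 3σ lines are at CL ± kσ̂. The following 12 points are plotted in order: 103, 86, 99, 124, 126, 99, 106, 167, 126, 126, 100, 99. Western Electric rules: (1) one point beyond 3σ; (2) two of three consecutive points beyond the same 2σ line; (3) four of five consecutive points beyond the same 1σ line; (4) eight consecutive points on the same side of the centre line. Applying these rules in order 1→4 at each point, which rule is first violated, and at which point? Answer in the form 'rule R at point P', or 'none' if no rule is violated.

Zone of each point (C = within 1σ̂, B = 1σ̂–2σ̂, A = 2σ̂–3σ̂, * = beyond 3σ̂; sign = side of CL): 1:-C, 2:-B, 3:-C, 4:+C, 5:+C, 6:-C, 7:-C, 8:+*, 9:+C, 10:+C, 11:-C, 12:-C
Rule 1 (one point beyond the 3σ limits) is satisfied at point 8.

rule 1 at point 8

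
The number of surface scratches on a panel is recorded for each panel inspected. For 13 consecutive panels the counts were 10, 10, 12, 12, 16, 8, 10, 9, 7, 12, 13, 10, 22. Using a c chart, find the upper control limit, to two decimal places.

c̄ = (10 + 10 + 12 + 12 + 16 + 8 + 10 + 9 + 7 + 12 + 13 + 10 + 22) / 13 = 151 / 13 = 11.6154
UCL = c̄ + 3√c̄ = 11.6154 + 3 × √11.6154 = 11.6154 + 3 × 3.4081 = 21.8398

21.84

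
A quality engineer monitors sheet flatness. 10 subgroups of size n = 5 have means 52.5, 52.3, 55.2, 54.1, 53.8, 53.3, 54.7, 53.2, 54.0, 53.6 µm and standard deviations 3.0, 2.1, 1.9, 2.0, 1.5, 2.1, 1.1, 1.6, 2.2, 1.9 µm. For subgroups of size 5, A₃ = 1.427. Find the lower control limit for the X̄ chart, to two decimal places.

50.90

X̄̄ = (52.5 + 52.3 + 55.2 + 54.1 + 53.8 + 53.3 + 54.7 + 53.2 + 54.0 + 53.6) / 10 = 53.6700
s̄ = (3.0 + 2.1 + 1.9 + 2.0 + 1.5 + 2.1 + 1.1 + 1.6 + 2.2 + 1.9) / 10 = 1.9400
LCL = X̄̄ − A₃·s̄ = 53.6700 − 1.427 × 1.9400 = 50.9016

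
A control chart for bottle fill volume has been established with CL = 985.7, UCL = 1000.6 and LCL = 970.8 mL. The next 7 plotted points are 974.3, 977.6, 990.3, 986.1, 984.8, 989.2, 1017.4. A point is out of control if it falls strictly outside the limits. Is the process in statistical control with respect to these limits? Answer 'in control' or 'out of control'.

out of control

Compare each point to [970.8, 1000.6]: sample 7 = 1017.4 > UCL.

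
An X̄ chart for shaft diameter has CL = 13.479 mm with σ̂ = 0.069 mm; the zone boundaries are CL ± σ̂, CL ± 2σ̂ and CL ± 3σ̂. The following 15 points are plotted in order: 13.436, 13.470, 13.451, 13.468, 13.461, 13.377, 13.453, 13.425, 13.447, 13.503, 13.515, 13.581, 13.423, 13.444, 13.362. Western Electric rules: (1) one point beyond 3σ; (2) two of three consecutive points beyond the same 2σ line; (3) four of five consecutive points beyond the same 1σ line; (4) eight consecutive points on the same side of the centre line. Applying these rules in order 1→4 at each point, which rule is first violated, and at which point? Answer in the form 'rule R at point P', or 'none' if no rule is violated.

Zone of each point (C = within 1σ̂, B = 1σ̂–2σ̂, A = 2σ̂–3σ̂, * = beyond 3σ̂; sign = side of CL): 1:-C, 2:-C, 3:-C, 4:-C, 5:-C, 6:-B, 7:-C, 8:-C, 9:-C, 10:+C, 11:+C, 12:+B, 13:-C, 14:-C, 15:-B
Rule 4 (eight consecutive points on the same side of the centre line) is satisfied at point 8.

rule 4 at point 8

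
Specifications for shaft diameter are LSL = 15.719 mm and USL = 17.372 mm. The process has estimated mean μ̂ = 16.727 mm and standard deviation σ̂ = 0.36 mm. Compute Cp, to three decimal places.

Cp = (USL − LSL) / (6σ̂) = (17.372 − 15.719) / (6 × 0.36) = 1.6530 / 2.1600 = 0.7653

0.765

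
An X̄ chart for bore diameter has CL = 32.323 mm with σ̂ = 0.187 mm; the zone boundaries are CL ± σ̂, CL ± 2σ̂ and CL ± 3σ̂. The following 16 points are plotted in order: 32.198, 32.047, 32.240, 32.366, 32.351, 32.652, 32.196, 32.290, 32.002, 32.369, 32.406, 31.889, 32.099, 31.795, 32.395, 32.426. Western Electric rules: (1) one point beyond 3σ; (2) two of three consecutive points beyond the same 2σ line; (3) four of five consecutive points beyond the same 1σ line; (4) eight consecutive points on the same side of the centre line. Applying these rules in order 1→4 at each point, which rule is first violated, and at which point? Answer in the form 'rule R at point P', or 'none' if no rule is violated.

Zone of each point (C = within 1σ̂, B = 1σ̂–2σ̂, A = 2σ̂–3σ̂, * = beyond 3σ̂; sign = side of CL): 1:-C, 2:-B, 3:-C, 4:+C, 5:+C, 6:+B, 7:-C, 8:-C, 9:-B, 10:+C, 11:+C, 12:-A, 13:-B, 14:-A, 15:+C, 16:+C
Rule 2 (two of three consecutive points beyond the same 2σ limit) is satisfied at point 14.

rule 2 at point 14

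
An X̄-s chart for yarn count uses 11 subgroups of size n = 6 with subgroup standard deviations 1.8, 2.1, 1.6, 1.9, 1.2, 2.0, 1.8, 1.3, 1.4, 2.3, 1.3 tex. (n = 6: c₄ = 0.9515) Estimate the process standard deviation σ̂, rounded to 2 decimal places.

s̄ = (1.8 + 2.1 + 1.6 + 1.9 + 1.2 + 2.0 + 1.8 + 1.3 + 1.4 + 2.3 + 1.3) / 11 = 1.7000
σ̂ = s̄ / c₄ = 1.7000 / 0.9515 = 1.7867

1.79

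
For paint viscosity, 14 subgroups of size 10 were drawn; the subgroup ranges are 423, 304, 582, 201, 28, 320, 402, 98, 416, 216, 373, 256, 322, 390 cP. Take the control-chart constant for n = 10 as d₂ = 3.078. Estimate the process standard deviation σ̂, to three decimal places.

R̄ = (423 + 304 + 582 + 201 + 28 + 320 + 402 + 98 + 416 + 216 + 373 + 256 + 322 + 390) / 14 = 309.3571
σ̂ = R̄ / d₂ = 309.3571 / 3.078 = 100.5059

100.506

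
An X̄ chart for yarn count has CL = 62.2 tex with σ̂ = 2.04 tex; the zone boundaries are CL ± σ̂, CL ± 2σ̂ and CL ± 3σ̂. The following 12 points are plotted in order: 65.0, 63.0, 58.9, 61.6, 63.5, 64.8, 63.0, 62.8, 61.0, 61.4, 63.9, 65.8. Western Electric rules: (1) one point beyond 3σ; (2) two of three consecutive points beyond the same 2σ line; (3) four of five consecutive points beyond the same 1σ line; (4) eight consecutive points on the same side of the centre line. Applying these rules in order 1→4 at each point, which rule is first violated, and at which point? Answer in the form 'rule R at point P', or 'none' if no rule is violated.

Zone of each point (C = within 1σ̂, B = 1σ̂–2σ̂, A = 2σ̂–3σ̂, * = beyond 3σ̂; sign = side of CL): 1:+B, 2:+C, 3:-B, 4:-C, 5:+C, 6:+B, 7:+C, 8:+C, 9:-C, 10:-C, 11:+C, 12:+B
No rule fires across all 12 points.

none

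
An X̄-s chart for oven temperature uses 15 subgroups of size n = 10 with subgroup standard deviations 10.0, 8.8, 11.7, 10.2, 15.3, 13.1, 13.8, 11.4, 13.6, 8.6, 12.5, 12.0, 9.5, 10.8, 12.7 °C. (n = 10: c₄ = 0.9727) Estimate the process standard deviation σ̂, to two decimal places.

s̄ = (10.0 + 8.8 + 11.7 + 10.2 + 15.3 + 13.1 + 13.8 + 11.4 + 13.6 + 8.6 + 12.5 + 12.0 + 9.5 + 10.8 + 12.7) / 15 = 11.6000
σ̂ = s̄ / c₄ = 11.6000 / 0.9727 = 11.9256

11.93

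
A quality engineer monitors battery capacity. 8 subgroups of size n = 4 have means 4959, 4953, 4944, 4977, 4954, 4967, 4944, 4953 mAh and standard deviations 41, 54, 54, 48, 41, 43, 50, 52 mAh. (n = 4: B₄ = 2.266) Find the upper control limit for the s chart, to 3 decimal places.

s̄ = (41 + 54 + 54 + 48 + 41 + 43 + 50 + 52) / 8 = 47.8750
UCL_s = B₄·s̄ = 2.266 × 47.8750 = 108.4848

108.485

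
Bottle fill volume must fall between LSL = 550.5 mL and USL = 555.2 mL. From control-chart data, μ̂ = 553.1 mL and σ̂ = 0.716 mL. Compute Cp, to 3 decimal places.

1.094

Cp = (USL − LSL) / (6σ̂) = (555.2 − 550.5) / (6 × 0.716) = 4.7000 / 4.2960 = 1.0940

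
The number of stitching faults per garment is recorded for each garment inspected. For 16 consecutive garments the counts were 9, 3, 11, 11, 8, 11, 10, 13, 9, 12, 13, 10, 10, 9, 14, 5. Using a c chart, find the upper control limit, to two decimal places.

c̄ = (9 + 3 + 11 + 11 + 8 + 11 + 10 + 13 + 9 + 12 + 13 + 10 + 10 + 9 + 14 + 5) / 16 = 158 / 16 = 9.8750
UCL = c̄ + 3√c̄ = 9.8750 + 3 × √9.8750 = 9.8750 + 3 × 3.1425 = 19.3024

19.30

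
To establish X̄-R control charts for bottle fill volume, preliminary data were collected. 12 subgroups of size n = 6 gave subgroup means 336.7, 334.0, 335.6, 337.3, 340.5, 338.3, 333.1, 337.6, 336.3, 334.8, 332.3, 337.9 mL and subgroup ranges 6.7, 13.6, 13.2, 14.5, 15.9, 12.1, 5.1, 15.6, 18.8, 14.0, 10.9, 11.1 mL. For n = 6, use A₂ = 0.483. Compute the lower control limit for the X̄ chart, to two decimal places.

330.10

X̄̄ = (336.7 + 334.0 + 335.6 + 337.3 + 340.5 + 338.3 + 333.1 + 337.6 + 336.3 + 334.8 + 332.3 + 337.9) / 12 = 4034.4000 / 12 = 336.2000
R̄ = (6.7 + 13.6 + 13.2 + 14.5 + 15.9 + 12.1 + 5.1 + 15.6 + 18.8 + 14.0 + 10.9 + 11.1) / 12 = 151.5000 / 12 = 12.6250
LCL = X̄̄ − A₂·R̄ = 336.2000 − 0.483 × 12.6250 = 330.1021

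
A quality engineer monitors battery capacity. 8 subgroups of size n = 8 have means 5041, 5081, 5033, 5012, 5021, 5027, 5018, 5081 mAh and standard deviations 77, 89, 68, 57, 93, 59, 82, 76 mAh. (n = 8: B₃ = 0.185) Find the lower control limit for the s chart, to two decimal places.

s̄ = (77 + 89 + 68 + 57 + 93 + 59 + 82 + 76) / 8 = 75.1250
LCL_s = B₃·s̄ = 0.185 × 75.1250 = 13.8981

13.90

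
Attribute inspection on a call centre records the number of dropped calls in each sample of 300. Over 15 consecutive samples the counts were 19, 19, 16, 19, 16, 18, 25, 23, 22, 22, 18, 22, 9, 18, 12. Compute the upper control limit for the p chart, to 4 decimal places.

p̄ = Σdᵢ / (k·n) = 278 / (15 × 300) = 0.06178
UCL = p̄ + 3·√(p̄(1−p̄)/n) = 0.06178 + 3 × √(0.06178×0.93822/300) = 0.06178 + 3 × 0.01390 = 0.10348

0.1035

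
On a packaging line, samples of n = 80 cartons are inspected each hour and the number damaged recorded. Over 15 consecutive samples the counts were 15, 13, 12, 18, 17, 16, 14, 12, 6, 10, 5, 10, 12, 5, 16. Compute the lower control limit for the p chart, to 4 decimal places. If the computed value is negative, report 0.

0.0308

p̄ = Σdᵢ / (k·n) = 181 / (15 × 80) = 0.15083
LCL = p̄ − 3·√(p̄(1−p̄)/n) = 0.15083 − 3 × 0.04001 = 0.03079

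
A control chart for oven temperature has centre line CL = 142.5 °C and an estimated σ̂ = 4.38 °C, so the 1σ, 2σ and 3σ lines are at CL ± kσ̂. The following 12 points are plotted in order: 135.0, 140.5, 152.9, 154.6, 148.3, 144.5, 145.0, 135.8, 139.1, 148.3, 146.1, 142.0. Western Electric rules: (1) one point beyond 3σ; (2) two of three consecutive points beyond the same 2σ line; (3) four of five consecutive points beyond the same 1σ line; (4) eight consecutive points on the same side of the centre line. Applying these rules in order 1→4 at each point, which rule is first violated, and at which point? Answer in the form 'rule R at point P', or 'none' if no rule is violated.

Zone of each point (C = within 1σ̂, B = 1σ̂–2σ̂, A = 2σ̂–3σ̂, * = beyond 3σ̂; sign = side of CL): 1:-B, 2:-C, 3:+A, 4:+A, 5:+B, 6:+C, 7:+C, 8:-B, 9:-C, 10:+B, 11:+C, 12:-C
Rule 2 (two of three consecutive points beyond the same 2σ limit) is satisfied at point 4.

rule 2 at point 4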